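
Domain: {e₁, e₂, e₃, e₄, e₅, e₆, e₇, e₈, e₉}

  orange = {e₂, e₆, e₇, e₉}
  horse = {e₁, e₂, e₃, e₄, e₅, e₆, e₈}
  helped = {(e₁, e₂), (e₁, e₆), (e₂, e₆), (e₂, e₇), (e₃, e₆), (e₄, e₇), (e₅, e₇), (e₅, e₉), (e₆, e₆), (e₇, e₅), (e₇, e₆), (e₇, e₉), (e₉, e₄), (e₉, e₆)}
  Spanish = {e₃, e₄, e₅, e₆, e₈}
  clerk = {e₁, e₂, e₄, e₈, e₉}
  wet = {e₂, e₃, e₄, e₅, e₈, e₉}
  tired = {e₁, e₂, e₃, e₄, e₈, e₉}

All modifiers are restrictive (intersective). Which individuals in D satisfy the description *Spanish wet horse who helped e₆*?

{e₃}

⟦who helped e₆⟧ = {x : ⟨x, e₆⟩ ∈ ⟦helped⟧} = {e₁, e₂, e₃, e₆, e₇, e₉}
⟦horse⟧ = {e₁, e₂, e₃, e₄, e₅, e₆, e₈}
… ∩ ⟦who helped e₆⟧ = {e₁, e₂, e₃, e₄, e₅, e₆, e₈} ∩ {e₁, e₂, e₃, e₆, e₇, e₉} = {e₁, e₂, e₃, e₆}
… ∩ ⟦Spanish⟧ = {e₁, e₂, e₃, e₆} ∩ {e₃, e₄, e₅, e₆, e₈} = {e₃, e₆}
… ∩ ⟦wet⟧ = {e₃, e₆} ∩ {e₂, e₃, e₄, e₅, e₈, e₉} = {e₃}
So ⟦Spanish wet horse who helped e₆⟧ = {e₃}.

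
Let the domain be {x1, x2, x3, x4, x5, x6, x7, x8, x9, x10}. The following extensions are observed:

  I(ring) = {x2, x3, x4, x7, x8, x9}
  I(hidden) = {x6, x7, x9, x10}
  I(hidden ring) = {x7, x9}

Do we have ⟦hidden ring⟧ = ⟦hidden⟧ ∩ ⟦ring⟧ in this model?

⟦hidden⟧ ∩ ⟦ring⟧ = {x6, x7, x9, x10} ∩ {x2, x3, x4, x7, x8, x9} = {x7, x9}
Observed ⟦hidden ring⟧ = {x7, x9}.
These coincide, so the modifier is intersective here.

yes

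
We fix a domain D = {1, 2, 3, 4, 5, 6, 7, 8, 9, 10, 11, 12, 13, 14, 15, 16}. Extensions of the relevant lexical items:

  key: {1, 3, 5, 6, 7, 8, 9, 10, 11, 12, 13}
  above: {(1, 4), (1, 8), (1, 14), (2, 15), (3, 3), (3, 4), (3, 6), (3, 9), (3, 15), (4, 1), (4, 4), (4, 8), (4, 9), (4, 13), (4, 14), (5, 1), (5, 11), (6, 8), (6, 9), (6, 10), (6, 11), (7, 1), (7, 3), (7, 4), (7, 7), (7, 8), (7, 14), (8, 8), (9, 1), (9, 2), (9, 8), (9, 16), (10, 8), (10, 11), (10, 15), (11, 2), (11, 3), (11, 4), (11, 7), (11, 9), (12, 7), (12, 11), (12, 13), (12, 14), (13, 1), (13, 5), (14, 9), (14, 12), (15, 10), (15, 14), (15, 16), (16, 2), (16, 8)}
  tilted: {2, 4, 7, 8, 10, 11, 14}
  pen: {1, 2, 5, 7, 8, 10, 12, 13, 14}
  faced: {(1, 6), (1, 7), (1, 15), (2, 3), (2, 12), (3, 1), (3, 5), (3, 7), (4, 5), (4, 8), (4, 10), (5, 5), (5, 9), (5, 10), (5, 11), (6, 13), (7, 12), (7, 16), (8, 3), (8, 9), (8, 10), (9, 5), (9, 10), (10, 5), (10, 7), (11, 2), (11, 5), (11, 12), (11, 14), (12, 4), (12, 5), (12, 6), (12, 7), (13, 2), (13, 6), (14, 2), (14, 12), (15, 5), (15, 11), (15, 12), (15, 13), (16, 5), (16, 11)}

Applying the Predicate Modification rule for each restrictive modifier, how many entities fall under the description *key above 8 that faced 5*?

⟦above 8⟧ = {x : ⟨x, 8⟩ ∈ ⟦above⟧} = {1, 4, 6, 7, 8, 9, 10, 16}
⟦that faced 5⟧ = {x : ⟨x, 5⟩ ∈ ⟦faced⟧} = {3, 4, 5, 9, 10, 11, 12, 15, 16}
⟦key⟧ = {1, 3, 5, 6, 7, 8, 9, 10, 11, 12, 13}
… ∩ ⟦above 8⟧ = {1, 3, 5, 6, 7, 8, 9, 10, 11, 12, 13} ∩ {1, 4, 6, 7, 8, 9, 10, 16} = {1, 6, 7, 8, 9, 10}
… ∩ ⟦that faced 5⟧ = {1, 6, 7, 8, 9, 10} ∩ {3, 4, 5, 9, 10, 11, 12, 15, 16} = {9, 10}
⟦key above 8 that faced 5⟧ = {9, 10}, so the cardinality is 2.

2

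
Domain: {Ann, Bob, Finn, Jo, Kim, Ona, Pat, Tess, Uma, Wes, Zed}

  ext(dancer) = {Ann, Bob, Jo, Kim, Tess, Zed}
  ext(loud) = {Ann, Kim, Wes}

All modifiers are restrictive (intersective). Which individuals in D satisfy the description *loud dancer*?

{Ann, Kim}

⟦dancer⟧ = {Ann, Bob, Jo, Kim, Tess, Zed}
… ∩ ⟦loud⟧ = {Ann, Bob, Jo, Kim, Tess, Zed} ∩ {Ann, Kim, Wes} = {Ann, Kim}
So ⟦loud dancer⟧ = {Ann, Kim}.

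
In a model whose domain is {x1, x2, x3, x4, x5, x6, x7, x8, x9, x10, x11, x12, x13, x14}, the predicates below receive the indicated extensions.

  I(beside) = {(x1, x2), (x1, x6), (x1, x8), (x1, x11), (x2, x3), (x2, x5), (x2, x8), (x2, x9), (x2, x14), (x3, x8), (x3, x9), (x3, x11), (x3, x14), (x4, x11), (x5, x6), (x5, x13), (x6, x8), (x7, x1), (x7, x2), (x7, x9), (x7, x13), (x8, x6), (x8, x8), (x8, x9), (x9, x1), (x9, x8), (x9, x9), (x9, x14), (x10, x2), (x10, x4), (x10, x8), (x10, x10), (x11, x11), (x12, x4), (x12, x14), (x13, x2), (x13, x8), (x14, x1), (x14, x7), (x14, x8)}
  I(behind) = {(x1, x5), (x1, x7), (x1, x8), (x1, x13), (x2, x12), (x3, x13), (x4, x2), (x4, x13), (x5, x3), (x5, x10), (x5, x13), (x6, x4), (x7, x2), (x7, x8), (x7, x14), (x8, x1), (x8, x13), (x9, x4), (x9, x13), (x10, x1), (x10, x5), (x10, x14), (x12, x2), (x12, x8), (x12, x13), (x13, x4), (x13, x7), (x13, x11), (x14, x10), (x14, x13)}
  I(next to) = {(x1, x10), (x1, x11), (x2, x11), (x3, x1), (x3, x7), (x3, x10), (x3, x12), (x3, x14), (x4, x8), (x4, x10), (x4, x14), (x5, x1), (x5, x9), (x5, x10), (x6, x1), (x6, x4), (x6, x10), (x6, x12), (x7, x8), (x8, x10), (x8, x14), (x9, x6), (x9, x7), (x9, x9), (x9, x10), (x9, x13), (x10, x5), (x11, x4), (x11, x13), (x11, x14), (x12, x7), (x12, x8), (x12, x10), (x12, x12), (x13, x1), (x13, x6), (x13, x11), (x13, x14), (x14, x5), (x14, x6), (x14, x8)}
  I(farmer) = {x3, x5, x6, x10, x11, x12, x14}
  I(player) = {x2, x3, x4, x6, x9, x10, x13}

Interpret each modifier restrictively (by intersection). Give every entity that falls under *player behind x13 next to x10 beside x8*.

⟦behind x13⟧ = {x : ⟨x, x13⟩ ∈ ⟦behind⟧} = {x1, x3, x4, x5, x8, x9, x12, x14}
⟦next to x10⟧ = {x : ⟨x, x10⟩ ∈ ⟦next to⟧} = {x1, x3, x4, x5, x6, x8, x9, x12}
⟦beside x8⟧ = {x : ⟨x, x8⟩ ∈ ⟦beside⟧} = {x1, x2, x3, x6, x8, x9, x10, x13, x14}
⟦player⟧ = {x2, x3, x4, x6, x9, x10, x13}
… ∩ ⟦behind x13⟧ = {x2, x3, x4, x6, x9, x10, x13} ∩ {x1, x3, x4, x5, x8, x9, x12, x14} = {x3, x4, x9}
… ∩ ⟦next to x10⟧ = {x3, x4, x9} ∩ {x1, x3, x4, x5, x6, x8, x9, x12} = {x3, x4, x9}
… ∩ ⟦beside x8⟧ = {x3, x4, x9} ∩ {x1, x2, x3, x6, x8, x9, x10, x13, x14} = {x3, x9}
So ⟦player behind x13 next to x10 beside x8⟧ = {x3, x9}.

{x3, x9}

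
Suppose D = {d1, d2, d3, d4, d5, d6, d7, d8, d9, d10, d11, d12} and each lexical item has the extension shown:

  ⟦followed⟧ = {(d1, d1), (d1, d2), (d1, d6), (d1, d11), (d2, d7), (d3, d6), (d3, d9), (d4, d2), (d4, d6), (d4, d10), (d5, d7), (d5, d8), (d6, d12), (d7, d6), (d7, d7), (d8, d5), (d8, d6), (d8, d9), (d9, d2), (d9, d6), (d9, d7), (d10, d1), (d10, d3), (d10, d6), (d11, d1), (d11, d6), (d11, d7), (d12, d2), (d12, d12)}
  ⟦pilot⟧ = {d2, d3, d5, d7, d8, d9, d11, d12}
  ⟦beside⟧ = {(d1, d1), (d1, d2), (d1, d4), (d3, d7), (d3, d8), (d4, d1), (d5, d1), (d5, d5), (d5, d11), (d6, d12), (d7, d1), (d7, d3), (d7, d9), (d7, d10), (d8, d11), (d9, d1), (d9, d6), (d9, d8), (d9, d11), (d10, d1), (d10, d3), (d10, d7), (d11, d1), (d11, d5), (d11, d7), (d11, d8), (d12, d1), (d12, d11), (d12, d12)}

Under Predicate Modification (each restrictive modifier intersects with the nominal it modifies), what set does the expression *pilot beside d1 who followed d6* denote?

{d7, d9, d11}

⟦beside d1⟧ = {x : ⟨x, d1⟩ ∈ ⟦beside⟧} = {d1, d4, d5, d7, d9, d10, d11, d12}
⟦who followed d6⟧ = {x : ⟨x, d6⟩ ∈ ⟦followed⟧} = {d1, d3, d4, d7, d8, d9, d10, d11}
⟦pilot⟧ = {d2, d3, d5, d7, d8, d9, d11, d12}
… ∩ ⟦beside d1⟧ = {d2, d3, d5, d7, d8, d9, d11, d12} ∩ {d1, d4, d5, d7, d9, d10, d11, d12} = {d5, d7, d9, d11, d12}
… ∩ ⟦who followed d6⟧ = {d5, d7, d9, d11, d12} ∩ {d1, d3, d4, d7, d8, d9, d10, d11} = {d7, d9, d11}
So ⟦pilot beside d1 who followed d6⟧ = {d7, d9, d11}.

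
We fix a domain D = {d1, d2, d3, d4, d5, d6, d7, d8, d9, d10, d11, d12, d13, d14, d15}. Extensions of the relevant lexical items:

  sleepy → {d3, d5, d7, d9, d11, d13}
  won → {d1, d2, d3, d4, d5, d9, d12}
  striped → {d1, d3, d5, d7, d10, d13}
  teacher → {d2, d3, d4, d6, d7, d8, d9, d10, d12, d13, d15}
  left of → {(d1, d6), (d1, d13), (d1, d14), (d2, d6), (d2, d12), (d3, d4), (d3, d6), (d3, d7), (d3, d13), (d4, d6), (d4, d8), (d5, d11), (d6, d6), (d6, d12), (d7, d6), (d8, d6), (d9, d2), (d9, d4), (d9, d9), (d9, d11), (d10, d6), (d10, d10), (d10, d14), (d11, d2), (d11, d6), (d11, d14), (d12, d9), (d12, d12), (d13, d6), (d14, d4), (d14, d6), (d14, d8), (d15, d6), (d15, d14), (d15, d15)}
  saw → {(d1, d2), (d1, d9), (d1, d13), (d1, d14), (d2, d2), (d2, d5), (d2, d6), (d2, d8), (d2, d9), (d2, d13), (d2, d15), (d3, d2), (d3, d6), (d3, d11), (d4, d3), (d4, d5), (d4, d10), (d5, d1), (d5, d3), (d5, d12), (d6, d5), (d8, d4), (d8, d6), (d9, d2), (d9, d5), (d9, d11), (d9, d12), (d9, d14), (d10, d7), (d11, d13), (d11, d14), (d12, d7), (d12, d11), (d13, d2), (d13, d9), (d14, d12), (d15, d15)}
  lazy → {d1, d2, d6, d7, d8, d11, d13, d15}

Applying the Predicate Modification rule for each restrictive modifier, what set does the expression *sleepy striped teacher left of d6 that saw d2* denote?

{d3, d13}

⟦left of d6⟧ = {x : ⟨x, d6⟩ ∈ ⟦left of⟧} = {d1, d2, d3, d4, d6, d7, d8, d10, d11, d13, d14, d15}
⟦that saw d2⟧ = {x : ⟨x, d2⟩ ∈ ⟦saw⟧} = {d1, d2, d3, d9, d13}
⟦teacher⟧ = {d2, d3, d4, d6, d7, d8, d9, d10, d12, d13, d15}
… ∩ ⟦left of d6⟧ = {d2, d3, d4, d6, d7, d8, d9, d10, d12, d13, d15} ∩ {d1, d2, d3, d4, d6, d7, d8, d10, d11, d13, d14, d15} = {d2, d3, d4, d6, d7, d8, d10, d13, d15}
… ∩ ⟦that saw d2⟧ = {d2, d3, d4, d6, d7, d8, d10, d13, d15} ∩ {d1, d2, d3, d9, d13} = {d2, d3, d13}
… ∩ ⟦sleepy⟧ = {d2, d3, d13} ∩ {d3, d5, d7, d9, d11, d13} = {d3, d13}
… ∩ ⟦striped⟧ = {d3, d13} ∩ {d1, d3, d5, d7, d10, d13} = {d3, d13}
So ⟦sleepy striped teacher left of d6 that saw d2⟧ = {d3, d13}.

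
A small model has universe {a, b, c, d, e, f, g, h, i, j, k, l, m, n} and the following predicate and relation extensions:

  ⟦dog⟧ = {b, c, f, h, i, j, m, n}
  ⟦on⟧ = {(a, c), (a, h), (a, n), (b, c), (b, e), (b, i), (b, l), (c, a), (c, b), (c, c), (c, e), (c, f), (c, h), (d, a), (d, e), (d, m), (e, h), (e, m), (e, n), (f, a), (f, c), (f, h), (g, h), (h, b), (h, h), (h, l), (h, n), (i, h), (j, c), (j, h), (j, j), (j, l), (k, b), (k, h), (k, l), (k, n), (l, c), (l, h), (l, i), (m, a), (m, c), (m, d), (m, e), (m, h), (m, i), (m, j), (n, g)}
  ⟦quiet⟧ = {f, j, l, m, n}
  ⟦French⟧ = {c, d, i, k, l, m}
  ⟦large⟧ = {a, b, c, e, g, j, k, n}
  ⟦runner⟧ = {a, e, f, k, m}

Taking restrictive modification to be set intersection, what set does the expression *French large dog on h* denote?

⟦on h⟧ = {x : ⟨x, h⟩ ∈ ⟦on⟧} = {a, c, e, f, g, h, i, j, k, l, m}
⟦dog⟧ = {b, c, f, h, i, j, m, n}
… ∩ ⟦on h⟧ = {b, c, f, h, i, j, m, n} ∩ {a, c, e, f, g, h, i, j, k, l, m} = {c, f, h, i, j, m}
… ∩ ⟦French⟧ = {c, f, h, i, j, m} ∩ {c, d, i, k, l, m} = {c, i, m}
… ∩ ⟦large⟧ = {c, i, m} ∩ {a, b, c, e, g, j, k, n} = {c}
So ⟦French large dog on h⟧ = {c}.

{c}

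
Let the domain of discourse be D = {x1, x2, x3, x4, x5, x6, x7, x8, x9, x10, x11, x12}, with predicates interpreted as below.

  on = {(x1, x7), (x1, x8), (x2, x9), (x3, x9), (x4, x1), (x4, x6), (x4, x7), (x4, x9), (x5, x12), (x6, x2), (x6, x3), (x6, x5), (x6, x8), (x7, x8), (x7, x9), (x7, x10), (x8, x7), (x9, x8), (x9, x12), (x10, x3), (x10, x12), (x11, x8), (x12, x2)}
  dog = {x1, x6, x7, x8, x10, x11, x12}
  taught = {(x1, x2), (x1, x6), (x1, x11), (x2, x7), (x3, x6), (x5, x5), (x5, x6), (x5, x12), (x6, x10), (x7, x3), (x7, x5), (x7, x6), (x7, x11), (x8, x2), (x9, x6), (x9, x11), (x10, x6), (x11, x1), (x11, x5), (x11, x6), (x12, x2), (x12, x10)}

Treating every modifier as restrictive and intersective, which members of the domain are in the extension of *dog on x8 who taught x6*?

{x1, x7, x11}

⟦on x8⟧ = {x : ⟨x, x8⟩ ∈ ⟦on⟧} = {x1, x6, x7, x9, x11}
⟦who taught x6⟧ = {x : ⟨x, x6⟩ ∈ ⟦taught⟧} = {x1, x3, x5, x7, x9, x10, x11}
⟦dog⟧ = {x1, x6, x7, x8, x10, x11, x12}
… ∩ ⟦on x8⟧ = {x1, x6, x7, x8, x10, x11, x12} ∩ {x1, x6, x7, x9, x11} = {x1, x6, x7, x11}
… ∩ ⟦who taught x6⟧ = {x1, x6, x7, x11} ∩ {x1, x3, x5, x7, x9, x10, x11} = {x1, x7, x11}
So ⟦dog on x8 who taught x6⟧ = {x1, x7, x11}.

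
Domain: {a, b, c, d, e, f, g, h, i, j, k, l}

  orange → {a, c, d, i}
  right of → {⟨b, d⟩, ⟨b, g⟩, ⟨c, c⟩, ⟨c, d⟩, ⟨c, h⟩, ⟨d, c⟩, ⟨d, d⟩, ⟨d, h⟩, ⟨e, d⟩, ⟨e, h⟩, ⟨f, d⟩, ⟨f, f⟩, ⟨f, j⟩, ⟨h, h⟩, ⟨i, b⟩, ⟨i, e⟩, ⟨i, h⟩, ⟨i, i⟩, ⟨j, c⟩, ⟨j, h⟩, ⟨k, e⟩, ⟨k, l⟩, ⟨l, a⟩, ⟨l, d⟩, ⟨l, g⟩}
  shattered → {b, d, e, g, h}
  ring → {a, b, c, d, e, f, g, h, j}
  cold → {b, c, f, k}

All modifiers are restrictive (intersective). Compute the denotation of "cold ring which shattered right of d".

⟦which shattered⟧ = ⟦shattered⟧ = {b, d, e, g, h}
⟦right of d⟧ = {x : ⟨x, d⟩ ∈ ⟦right of⟧} = {b, c, d, e, f, l}
⟦ring⟧ = {a, b, c, d, e, f, g, h, j}
… ∩ ⟦which shattered⟧ = {a, b, c, d, e, f, g, h, j} ∩ {b, d, e, g, h} = {b, d, e, g, h}
… ∩ ⟦right of d⟧ = {b, d, e, g, h} ∩ {b, c, d, e, f, l} = {b, d, e}
… ∩ ⟦cold⟧ = {b, d, e} ∩ {b, c, f, k} = {b}
So ⟦cold ring which shattered right of d⟧ = {b}.

{b}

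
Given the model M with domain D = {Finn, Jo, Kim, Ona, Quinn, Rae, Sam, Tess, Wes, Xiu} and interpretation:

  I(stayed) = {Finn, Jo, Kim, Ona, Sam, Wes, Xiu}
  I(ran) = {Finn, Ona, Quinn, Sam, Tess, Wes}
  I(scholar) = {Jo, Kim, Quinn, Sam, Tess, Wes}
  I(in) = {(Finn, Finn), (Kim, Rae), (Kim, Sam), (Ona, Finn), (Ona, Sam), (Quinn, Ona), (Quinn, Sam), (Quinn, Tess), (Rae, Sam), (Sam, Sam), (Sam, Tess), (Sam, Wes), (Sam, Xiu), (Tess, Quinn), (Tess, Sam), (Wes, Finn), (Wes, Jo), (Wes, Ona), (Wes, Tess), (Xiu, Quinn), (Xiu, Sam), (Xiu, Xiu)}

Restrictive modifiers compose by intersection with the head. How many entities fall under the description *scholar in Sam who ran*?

⟦in Sam⟧ = {x : ⟨x, Sam⟩ ∈ ⟦in⟧} = {Kim, Ona, Quinn, Rae, Sam, Tess, Xiu}
⟦who ran⟧ = ⟦ran⟧ = {Finn, Ona, Quinn, Sam, Tess, Wes}
⟦scholar⟧ = {Jo, Kim, Quinn, Sam, Tess, Wes}
… ∩ ⟦in Sam⟧ = {Jo, Kim, Quinn, Sam, Tess, Wes} ∩ {Kim, Ona, Quinn, Rae, Sam, Tess, Xiu} = {Kim, Quinn, Sam, Tess}
… ∩ ⟦who ran⟧ = {Kim, Quinn, Sam, Tess} ∩ {Finn, Ona, Quinn, Sam, Tess, Wes} = {Quinn, Sam, Tess}
⟦scholar in Sam who ran⟧ = {Quinn, Sam, Tess}, so the cardinality is 3.

3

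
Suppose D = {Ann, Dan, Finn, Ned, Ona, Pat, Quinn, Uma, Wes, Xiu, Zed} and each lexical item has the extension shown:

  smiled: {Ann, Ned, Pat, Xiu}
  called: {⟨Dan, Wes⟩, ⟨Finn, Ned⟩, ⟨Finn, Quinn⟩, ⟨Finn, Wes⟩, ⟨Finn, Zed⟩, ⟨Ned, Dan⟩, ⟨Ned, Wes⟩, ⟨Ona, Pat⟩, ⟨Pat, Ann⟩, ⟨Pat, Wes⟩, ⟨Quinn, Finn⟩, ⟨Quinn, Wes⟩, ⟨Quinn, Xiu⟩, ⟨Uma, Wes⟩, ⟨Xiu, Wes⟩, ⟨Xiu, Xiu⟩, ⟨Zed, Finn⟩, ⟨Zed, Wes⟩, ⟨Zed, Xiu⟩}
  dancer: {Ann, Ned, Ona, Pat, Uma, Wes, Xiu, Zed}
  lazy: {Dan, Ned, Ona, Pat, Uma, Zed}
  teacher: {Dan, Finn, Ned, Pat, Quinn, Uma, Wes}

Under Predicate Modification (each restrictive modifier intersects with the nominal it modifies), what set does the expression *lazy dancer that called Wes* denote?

{Ned, Pat, Uma, Zed}

⟦that called Wes⟧ = {x : ⟨x, Wes⟩ ∈ ⟦called⟧} = {Dan, Finn, Ned, Pat, Quinn, Uma, Xiu, Zed}
⟦dancer⟧ = {Ann, Ned, Ona, Pat, Uma, Wes, Xiu, Zed}
… ∩ ⟦that called Wes⟧ = {Ann, Ned, Ona, Pat, Uma, Wes, Xiu, Zed} ∩ {Dan, Finn, Ned, Pat, Quinn, Uma, Xiu, Zed} = {Ned, Pat, Uma, Xiu, Zed}
… ∩ ⟦lazy⟧ = {Ned, Pat, Uma, Xiu, Zed} ∩ {Dan, Ned, Ona, Pat, Uma, Zed} = {Ned, Pat, Uma, Zed}
So ⟦lazy dancer that called Wes⟧ = {Ned, Pat, Uma, Zed}.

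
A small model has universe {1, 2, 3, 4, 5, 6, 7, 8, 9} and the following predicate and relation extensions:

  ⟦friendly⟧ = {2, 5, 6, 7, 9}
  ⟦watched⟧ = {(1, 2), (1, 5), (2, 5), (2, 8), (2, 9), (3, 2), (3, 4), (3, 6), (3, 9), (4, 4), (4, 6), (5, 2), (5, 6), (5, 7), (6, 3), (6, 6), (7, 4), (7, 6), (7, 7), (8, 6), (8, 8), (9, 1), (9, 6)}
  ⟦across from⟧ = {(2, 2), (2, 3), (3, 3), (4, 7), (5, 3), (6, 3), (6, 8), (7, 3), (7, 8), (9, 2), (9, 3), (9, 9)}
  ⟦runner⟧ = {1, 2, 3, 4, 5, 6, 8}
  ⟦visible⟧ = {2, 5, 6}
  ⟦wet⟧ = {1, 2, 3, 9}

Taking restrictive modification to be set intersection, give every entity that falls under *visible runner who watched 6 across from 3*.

⟦who watched 6⟧ = {x : ⟨x, 6⟩ ∈ ⟦watched⟧} = {3, 4, 5, 6, 7, 8, 9}
⟦across from 3⟧ = {x : ⟨x, 3⟩ ∈ ⟦across from⟧} = {2, 3, 5, 6, 7, 9}
⟦runner⟧ = {1, 2, 3, 4, 5, 6, 8}
… ∩ ⟦who watched 6⟧ = {1, 2, 3, 4, 5, 6, 8} ∩ {3, 4, 5, 6, 7, 8, 9} = {3, 4, 5, 6, 8}
… ∩ ⟦across from 3⟧ = {3, 4, 5, 6, 8} ∩ {2, 3, 5, 6, 7, 9} = {3, 5, 6}
… ∩ ⟦visible⟧ = {3, 5, 6} ∩ {2, 5, 6} = {5, 6}
So ⟦visible runner who watched 6 across from 3⟧ = {5, 6}.

{5, 6}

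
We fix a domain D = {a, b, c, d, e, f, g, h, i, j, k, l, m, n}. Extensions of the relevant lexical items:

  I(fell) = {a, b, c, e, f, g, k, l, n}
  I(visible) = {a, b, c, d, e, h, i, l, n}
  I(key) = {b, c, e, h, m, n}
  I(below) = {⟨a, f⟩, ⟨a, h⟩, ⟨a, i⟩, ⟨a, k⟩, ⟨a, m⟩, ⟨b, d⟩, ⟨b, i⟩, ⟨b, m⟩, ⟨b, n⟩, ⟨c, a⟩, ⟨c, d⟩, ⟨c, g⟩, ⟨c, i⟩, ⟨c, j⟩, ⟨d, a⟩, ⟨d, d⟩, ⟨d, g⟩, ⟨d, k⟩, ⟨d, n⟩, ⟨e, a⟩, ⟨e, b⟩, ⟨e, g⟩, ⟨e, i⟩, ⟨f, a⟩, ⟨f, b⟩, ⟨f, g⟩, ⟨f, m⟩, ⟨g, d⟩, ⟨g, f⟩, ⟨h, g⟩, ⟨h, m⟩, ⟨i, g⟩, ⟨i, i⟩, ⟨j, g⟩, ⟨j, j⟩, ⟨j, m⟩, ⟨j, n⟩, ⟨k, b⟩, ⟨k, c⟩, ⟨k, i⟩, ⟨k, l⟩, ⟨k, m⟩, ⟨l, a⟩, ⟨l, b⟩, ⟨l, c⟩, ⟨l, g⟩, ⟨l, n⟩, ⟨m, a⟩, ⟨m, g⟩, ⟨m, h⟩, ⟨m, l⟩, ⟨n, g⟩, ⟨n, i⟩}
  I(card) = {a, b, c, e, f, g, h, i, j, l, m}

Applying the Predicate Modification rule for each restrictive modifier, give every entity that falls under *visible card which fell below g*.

⟦which fell⟧ = ⟦fell⟧ = {a, b, c, e, f, g, k, l, n}
⟦below g⟧ = {x : ⟨x, g⟩ ∈ ⟦below⟧} = {c, d, e, f, h, i, j, l, m, n}
⟦card⟧ = {a, b, c, e, f, g, h, i, j, l, m}
… ∩ ⟦which fell⟧ = {a, b, c, e, f, g, h, i, j, l, m} ∩ {a, b, c, e, f, g, k, l, n} = {a, b, c, e, f, g, l}
… ∩ ⟦below g⟧ = {a, b, c, e, f, g, l} ∩ {c, d, e, f, h, i, j, l, m, n} = {c, e, f, l}
… ∩ ⟦visible⟧ = {c, e, f, l} ∩ {a, b, c, d, e, h, i, l, n} = {c, e, l}
So ⟦visible card which fell below g⟧ = {c, e, l}.

{c, e, l}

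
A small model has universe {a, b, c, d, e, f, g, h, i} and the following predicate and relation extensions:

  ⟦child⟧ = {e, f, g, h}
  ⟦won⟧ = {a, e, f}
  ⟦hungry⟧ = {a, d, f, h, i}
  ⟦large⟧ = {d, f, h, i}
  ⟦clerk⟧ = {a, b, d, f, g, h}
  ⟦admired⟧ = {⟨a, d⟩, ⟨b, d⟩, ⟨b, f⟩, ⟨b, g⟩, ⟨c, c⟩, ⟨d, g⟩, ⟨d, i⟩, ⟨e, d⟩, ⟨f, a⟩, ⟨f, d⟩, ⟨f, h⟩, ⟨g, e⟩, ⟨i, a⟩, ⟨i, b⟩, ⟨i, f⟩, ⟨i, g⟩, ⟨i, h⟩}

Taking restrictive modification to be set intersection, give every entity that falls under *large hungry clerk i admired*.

{f, h}

⟦i admired⟧ = {x : ⟨i, x⟩ ∈ ⟦admired⟧} = {a, b, f, g, h}
⟦clerk⟧ = {a, b, d, f, g, h}
… ∩ ⟦i admired⟧ = {a, b, d, f, g, h} ∩ {a, b, f, g, h} = {a, b, f, g, h}
… ∩ ⟦large⟧ = {a, b, f, g, h} ∩ {d, f, h, i} = {f, h}
… ∩ ⟦hungry⟧ = {f, h} ∩ {a, d, f, h, i} = {f, h}
So ⟦large hungry clerk i admired⟧ = {f, h}.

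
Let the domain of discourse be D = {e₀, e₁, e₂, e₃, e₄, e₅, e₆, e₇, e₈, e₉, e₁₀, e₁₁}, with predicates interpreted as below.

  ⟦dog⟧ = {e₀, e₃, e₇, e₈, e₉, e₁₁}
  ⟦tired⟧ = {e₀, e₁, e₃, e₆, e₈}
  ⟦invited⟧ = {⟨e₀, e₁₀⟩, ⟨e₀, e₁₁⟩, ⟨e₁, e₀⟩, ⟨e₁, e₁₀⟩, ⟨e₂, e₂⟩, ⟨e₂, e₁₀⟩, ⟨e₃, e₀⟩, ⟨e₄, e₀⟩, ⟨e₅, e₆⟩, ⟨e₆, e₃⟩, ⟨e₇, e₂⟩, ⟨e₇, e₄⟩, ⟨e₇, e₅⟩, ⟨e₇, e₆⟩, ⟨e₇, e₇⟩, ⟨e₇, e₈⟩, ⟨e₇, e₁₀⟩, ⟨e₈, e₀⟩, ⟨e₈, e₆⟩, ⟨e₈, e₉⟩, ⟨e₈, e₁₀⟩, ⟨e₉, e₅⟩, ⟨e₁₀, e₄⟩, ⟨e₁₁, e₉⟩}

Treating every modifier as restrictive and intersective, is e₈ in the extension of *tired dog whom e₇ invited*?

yes

⟦whom e₇ invited⟧ = {x : ⟨e₇, x⟩ ∈ ⟦invited⟧} = {e₂, e₄, e₅, e₆, e₇, e₈, e₁₀}
⟦dog⟧ = {e₀, e₃, e₇, e₈, e₉, e₁₁}
… ∩ ⟦whom e₇ invited⟧ = {e₀, e₃, e₇, e₈, e₉, e₁₁} ∩ {e₂, e₄, e₅, e₆, e₇, e₈, e₁₀} = {e₇, e₈}
… ∩ ⟦tired⟧ = {e₇, e₈} ∩ {e₀, e₁, e₃, e₆, e₈} = {e₈}
⟦tired dog whom e₇ invited⟧ = {e₈}; e₈ ∈ this set.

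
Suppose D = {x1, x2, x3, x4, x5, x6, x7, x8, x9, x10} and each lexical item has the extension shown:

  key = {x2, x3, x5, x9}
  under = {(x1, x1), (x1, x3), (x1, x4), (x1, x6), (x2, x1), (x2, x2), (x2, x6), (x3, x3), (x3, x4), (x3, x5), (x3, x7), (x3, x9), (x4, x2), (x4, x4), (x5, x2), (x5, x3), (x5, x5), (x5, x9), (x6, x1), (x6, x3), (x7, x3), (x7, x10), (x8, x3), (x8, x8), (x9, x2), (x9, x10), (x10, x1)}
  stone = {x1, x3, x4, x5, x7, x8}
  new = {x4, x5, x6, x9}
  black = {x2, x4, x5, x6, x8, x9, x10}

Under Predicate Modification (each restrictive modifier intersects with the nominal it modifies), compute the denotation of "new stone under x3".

⟦under x3⟧ = {x : ⟨x, x3⟩ ∈ ⟦under⟧} = {x1, x3, x5, x6, x7, x8}
⟦stone⟧ = {x1, x3, x4, x5, x7, x8}
… ∩ ⟦under x3⟧ = {x1, x3, x4, x5, x7, x8} ∩ {x1, x3, x5, x6, x7, x8} = {x1, x3, x5, x7, x8}
… ∩ ⟦new⟧ = {x1, x3, x5, x7, x8} ∩ {x4, x5, x6, x9} = {x5}
So ⟦new stone under x3⟧ = {x5}.

{x5}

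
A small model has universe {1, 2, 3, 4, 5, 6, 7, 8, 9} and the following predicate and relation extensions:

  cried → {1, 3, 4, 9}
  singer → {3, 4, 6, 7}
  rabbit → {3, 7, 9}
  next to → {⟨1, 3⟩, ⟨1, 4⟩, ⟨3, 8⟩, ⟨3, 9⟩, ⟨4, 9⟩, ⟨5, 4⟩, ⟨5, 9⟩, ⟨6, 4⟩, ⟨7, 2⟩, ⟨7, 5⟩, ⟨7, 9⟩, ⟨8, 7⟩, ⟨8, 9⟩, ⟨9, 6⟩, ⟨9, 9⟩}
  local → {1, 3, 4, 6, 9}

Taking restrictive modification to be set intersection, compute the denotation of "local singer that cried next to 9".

{3, 4}

⟦that cried⟧ = ⟦cried⟧ = {1, 3, 4, 9}
⟦next to 9⟧ = {x : ⟨x, 9⟩ ∈ ⟦next to⟧} = {3, 4, 5, 7, 8, 9}
⟦singer⟧ = {3, 4, 6, 7}
… ∩ ⟦that cried⟧ = {3, 4, 6, 7} ∩ {1, 3, 4, 9} = {3, 4}
… ∩ ⟦next to 9⟧ = {3, 4} ∩ {3, 4, 5, 7, 8, 9} = {3, 4}
… ∩ ⟦local⟧ = {3, 4} ∩ {1, 3, 4, 6, 9} = {3, 4}
So ⟦local singer that cried next to 9⟧ = {3, 4}.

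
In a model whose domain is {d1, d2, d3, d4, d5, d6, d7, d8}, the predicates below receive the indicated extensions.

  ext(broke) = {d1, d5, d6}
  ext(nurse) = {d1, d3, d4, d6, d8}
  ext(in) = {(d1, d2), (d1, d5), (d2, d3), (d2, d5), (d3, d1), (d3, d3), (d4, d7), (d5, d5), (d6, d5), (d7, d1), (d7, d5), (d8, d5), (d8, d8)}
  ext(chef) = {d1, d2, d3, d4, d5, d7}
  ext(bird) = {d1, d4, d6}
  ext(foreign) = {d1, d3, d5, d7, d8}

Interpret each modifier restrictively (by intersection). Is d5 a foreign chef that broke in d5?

yes

⟦that broke⟧ = ⟦broke⟧ = {d1, d5, d6}
⟦in d5⟧ = {x : ⟨x, d5⟩ ∈ ⟦in⟧} = {d1, d2, d5, d6, d7, d8}
⟦chef⟧ = {d1, d2, d3, d4, d5, d7}
… ∩ ⟦that broke⟧ = {d1, d2, d3, d4, d5, d7} ∩ {d1, d5, d6} = {d1, d5}
… ∩ ⟦in d5⟧ = {d1, d5} ∩ {d1, d2, d5, d6, d7, d8} = {d1, d5}
… ∩ ⟦foreign⟧ = {d1, d5} ∩ {d1, d3, d5, d7, d8} = {d1, d5}
⟦foreign chef that broke in d5⟧ = {d1, d5}; d5 ∈ this set.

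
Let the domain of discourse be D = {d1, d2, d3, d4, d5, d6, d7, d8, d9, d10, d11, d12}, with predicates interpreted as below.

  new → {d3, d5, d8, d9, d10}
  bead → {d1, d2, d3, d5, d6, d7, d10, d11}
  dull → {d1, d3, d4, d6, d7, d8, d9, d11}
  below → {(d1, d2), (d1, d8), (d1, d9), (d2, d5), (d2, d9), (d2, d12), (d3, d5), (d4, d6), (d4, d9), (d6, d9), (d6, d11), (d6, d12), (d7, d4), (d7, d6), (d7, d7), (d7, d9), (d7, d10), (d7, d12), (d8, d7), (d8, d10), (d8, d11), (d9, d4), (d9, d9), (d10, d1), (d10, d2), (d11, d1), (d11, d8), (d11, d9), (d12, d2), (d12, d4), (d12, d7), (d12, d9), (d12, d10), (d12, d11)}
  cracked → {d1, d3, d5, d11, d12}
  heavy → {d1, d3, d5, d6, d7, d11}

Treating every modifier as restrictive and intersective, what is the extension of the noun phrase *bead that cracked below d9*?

⟦that cracked⟧ = ⟦cracked⟧ = {d1, d3, d5, d11, d12}
⟦below d9⟧ = {x : ⟨x, d9⟩ ∈ ⟦below⟧} = {d1, d2, d4, d6, d7, d9, d11, d12}
⟦bead⟧ = {d1, d2, d3, d5, d6, d7, d10, d11}
… ∩ ⟦that cracked⟧ = {d1, d2, d3, d5, d6, d7, d10, d11} ∩ {d1, d3, d5, d11, d12} = {d1, d3, d5, d11}
… ∩ ⟦below d9⟧ = {d1, d3, d5, d11} ∩ {d1, d2, d4, d6, d7, d9, d11, d12} = {d1, d11}
So ⟦bead that cracked below d9⟧ = {d1, d11}.

{d1, d11}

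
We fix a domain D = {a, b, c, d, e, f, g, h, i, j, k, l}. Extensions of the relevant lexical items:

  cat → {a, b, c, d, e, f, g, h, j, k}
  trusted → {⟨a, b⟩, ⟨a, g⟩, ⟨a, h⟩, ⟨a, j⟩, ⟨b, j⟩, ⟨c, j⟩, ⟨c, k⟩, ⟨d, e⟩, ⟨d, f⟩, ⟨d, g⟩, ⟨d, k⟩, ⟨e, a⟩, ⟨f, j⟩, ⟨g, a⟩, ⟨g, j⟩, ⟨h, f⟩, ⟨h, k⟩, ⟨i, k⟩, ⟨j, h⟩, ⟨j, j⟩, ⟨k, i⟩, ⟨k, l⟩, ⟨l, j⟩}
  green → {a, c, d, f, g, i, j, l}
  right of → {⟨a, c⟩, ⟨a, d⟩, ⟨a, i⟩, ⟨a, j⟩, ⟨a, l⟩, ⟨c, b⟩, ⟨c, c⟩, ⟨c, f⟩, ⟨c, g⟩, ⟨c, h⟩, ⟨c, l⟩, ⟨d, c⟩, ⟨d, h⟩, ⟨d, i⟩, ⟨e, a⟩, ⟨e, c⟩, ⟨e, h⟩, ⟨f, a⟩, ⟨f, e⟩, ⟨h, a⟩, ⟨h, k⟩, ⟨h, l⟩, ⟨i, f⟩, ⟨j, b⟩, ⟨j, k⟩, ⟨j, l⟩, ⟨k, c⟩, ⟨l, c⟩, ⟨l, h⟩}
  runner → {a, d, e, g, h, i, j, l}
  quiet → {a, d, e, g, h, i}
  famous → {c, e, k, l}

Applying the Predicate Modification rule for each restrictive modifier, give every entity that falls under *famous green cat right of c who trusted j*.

⟦right of c⟧ = {x : ⟨x, c⟩ ∈ ⟦right of⟧} = {a, c, d, e, k, l}
⟦who trusted j⟧ = {x : ⟨x, j⟩ ∈ ⟦trusted⟧} = {a, b, c, f, g, j, l}
⟦cat⟧ = {a, b, c, d, e, f, g, h, j, k}
… ∩ ⟦right of c⟧ = {a, b, c, d, e, f, g, h, j, k} ∩ {a, c, d, e, k, l} = {a, c, d, e, k}
… ∩ ⟦who trusted j⟧ = {a, c, d, e, k} ∩ {a, b, c, f, g, j, l} = {a, c}
… ∩ ⟦famous⟧ = {a, c} ∩ {c, e, k, l} = {c}
… ∩ ⟦green⟧ = {c} ∩ {a, c, d, f, g, i, j, l} = {c}
So ⟦famous green cat right of c who trusted j⟧ = {c}.

{c}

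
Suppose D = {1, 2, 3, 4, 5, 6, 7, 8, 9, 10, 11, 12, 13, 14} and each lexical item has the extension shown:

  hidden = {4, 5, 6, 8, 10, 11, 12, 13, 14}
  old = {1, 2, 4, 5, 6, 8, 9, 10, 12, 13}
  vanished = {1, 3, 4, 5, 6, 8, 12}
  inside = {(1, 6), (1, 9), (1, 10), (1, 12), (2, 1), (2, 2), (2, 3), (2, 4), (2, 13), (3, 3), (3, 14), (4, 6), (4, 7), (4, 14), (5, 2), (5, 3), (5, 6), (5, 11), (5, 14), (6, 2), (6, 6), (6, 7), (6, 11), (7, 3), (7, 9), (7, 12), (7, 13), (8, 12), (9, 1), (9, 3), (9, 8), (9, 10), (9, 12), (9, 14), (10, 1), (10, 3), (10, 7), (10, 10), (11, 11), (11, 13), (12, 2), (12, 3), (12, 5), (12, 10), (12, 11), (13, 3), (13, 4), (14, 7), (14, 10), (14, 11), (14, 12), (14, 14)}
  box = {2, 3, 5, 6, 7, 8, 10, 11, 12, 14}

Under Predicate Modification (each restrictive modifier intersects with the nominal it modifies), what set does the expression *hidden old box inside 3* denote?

⟦inside 3⟧ = {x : ⟨x, 3⟩ ∈ ⟦inside⟧} = {2, 3, 5, 7, 9, 10, 12, 13}
⟦box⟧ = {2, 3, 5, 6, 7, 8, 10, 11, 12, 14}
… ∩ ⟦inside 3⟧ = {2, 3, 5, 6, 7, 8, 10, 11, 12, 14} ∩ {2, 3, 5, 7, 9, 10, 12, 13} = {2, 3, 5, 7, 10, 12}
… ∩ ⟦hidden⟧ = {2, 3, 5, 7, 10, 12} ∩ {4, 5, 6, 8, 10, 11, 12, 13, 14} = {5, 10, 12}
… ∩ ⟦old⟧ = {5, 10, 12} ∩ {1, 2, 4, 5, 6, 8, 9, 10, 12, 13} = {5, 10, 12}
So ⟦hidden old box inside 3⟧ = {5, 10, 12}.

{5, 10, 12}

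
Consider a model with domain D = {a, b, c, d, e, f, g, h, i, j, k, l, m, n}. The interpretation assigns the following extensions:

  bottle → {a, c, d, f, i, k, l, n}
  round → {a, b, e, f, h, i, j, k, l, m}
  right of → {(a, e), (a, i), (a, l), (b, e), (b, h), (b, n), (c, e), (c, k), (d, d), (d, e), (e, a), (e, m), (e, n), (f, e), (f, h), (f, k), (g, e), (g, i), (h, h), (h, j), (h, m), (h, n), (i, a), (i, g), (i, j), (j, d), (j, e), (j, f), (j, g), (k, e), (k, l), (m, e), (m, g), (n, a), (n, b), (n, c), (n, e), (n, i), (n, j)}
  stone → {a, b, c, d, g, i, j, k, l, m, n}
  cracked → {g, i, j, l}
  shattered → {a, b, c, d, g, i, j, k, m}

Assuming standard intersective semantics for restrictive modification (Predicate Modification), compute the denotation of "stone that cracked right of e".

⟦that cracked⟧ = ⟦cracked⟧ = {g, i, j, l}
⟦right of e⟧ = {x : ⟨x, e⟩ ∈ ⟦right of⟧} = {a, b, c, d, f, g, j, k, m, n}
⟦stone⟧ = {a, b, c, d, g, i, j, k, l, m, n}
… ∩ ⟦that cracked⟧ = {a, b, c, d, g, i, j, k, l, m, n} ∩ {g, i, j, l} = {g, i, j, l}
… ∩ ⟦right of e⟧ = {g, i, j, l} ∩ {a, b, c, d, f, g, j, k, m, n} = {g, j}
So ⟦stone that cracked right of e⟧ = {g, j}.

{g, j}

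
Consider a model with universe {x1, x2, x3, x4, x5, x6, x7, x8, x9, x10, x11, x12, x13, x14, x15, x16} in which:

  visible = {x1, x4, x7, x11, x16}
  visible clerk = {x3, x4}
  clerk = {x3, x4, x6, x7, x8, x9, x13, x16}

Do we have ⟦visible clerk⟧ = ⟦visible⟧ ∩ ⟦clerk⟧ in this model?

⟦visible⟧ ∩ ⟦clerk⟧ = {x1, x4, x7, x11, x16} ∩ {x3, x4, x6, x7, x8, x9, x13, x16} = {x4, x7, x16}
Observed ⟦visible clerk⟧ = {x3, x4}.
These differ, so the modifier is not intersective in this model.

no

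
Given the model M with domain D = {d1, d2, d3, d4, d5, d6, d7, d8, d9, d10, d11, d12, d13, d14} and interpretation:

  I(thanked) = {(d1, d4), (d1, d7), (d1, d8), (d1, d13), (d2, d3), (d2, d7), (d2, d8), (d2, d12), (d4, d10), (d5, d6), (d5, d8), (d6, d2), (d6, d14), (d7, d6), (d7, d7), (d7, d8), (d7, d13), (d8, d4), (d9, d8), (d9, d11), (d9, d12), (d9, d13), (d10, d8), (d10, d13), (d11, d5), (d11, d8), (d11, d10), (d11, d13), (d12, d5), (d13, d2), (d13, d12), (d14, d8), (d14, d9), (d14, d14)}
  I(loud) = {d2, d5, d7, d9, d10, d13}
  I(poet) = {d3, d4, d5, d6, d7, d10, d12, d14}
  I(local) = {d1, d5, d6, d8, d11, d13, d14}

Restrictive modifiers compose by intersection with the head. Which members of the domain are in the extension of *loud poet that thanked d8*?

⟦that thanked d8⟧ = {x : ⟨x, d8⟩ ∈ ⟦thanked⟧} = {d1, d2, d5, d7, d9, d10, d11, d14}
⟦poet⟧ = {d3, d4, d5, d6, d7, d10, d12, d14}
… ∩ ⟦that thanked d8⟧ = {d3, d4, d5, d6, d7, d10, d12, d14} ∩ {d1, d2, d5, d7, d9, d10, d11, d14} = {d5, d7, d10, d14}
… ∩ ⟦loud⟧ = {d5, d7, d10, d14} ∩ {d2, d5, d7, d9, d10, d13} = {d5, d7, d10}
So ⟦loud poet that thanked d8⟧ = {d5, d7, d10}.

{d5, d7, d10}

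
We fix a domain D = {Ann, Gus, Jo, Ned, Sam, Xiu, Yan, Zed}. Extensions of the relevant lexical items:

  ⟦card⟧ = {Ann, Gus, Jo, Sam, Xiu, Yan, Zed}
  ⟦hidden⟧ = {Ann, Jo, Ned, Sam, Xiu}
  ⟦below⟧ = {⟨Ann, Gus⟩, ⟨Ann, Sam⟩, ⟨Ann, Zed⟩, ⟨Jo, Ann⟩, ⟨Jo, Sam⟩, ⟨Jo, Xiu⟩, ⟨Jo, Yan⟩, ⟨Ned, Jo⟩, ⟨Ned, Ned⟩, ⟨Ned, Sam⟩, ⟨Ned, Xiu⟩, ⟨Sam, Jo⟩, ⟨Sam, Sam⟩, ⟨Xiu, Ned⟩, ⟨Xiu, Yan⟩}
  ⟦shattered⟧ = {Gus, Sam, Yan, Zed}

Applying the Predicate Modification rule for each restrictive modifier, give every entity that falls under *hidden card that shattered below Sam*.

{Sam}

⟦that shattered⟧ = ⟦shattered⟧ = {Gus, Sam, Yan, Zed}
⟦below Sam⟧ = {x : ⟨x, Sam⟩ ∈ ⟦below⟧} = {Ann, Jo, Ned, Sam}
⟦card⟧ = {Ann, Gus, Jo, Sam, Xiu, Yan, Zed}
… ∩ ⟦that shattered⟧ = {Ann, Gus, Jo, Sam, Xiu, Yan, Zed} ∩ {Gus, Sam, Yan, Zed} = {Gus, Sam, Yan, Zed}
… ∩ ⟦below Sam⟧ = {Gus, Sam, Yan, Zed} ∩ {Ann, Jo, Ned, Sam} = {Sam}
… ∩ ⟦hidden⟧ = {Sam} ∩ {Ann, Jo, Ned, Sam, Xiu} = {Sam}
So ⟦hidden card that shattered below Sam⟧ = {Sam}.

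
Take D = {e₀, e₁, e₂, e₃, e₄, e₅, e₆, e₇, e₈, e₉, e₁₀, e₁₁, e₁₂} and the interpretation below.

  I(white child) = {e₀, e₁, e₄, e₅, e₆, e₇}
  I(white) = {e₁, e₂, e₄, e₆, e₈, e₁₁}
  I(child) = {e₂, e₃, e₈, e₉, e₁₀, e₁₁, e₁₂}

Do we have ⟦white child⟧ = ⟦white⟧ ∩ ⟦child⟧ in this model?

⟦white⟧ ∩ ⟦child⟧ = {e₁, e₂, e₄, e₆, e₈, e₁₁} ∩ {e₂, e₃, e₈, e₉, e₁₀, e₁₁, e₁₂} = {e₂, e₈, e₁₁}
Observed ⟦white child⟧ = {e₀, e₁, e₄, e₅, e₆, e₇}.
These differ, so the modifier is not intersective in this model.

no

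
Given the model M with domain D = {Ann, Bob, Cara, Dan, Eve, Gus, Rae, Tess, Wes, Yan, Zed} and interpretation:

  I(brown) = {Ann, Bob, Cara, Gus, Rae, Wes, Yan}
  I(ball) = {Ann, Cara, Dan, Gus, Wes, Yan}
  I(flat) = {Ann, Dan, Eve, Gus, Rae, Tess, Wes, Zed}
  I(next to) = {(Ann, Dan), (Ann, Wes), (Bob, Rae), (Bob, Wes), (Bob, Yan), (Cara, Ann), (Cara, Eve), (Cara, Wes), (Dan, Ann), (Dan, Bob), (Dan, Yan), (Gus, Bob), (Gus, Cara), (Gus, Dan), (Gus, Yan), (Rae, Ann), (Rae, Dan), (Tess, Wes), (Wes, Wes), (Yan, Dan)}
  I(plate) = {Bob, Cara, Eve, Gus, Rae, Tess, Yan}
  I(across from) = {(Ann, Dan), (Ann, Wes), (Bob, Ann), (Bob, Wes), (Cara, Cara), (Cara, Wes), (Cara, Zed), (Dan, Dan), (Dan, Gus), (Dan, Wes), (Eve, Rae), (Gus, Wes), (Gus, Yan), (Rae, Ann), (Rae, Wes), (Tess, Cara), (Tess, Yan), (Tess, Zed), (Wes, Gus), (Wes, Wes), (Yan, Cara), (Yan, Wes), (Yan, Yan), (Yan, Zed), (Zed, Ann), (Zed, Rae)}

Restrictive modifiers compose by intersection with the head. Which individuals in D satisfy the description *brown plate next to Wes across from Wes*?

⟦next to Wes⟧ = {x : ⟨x, Wes⟩ ∈ ⟦next to⟧} = {Ann, Bob, Cara, Tess, Wes}
⟦across from Wes⟧ = {x : ⟨x, Wes⟩ ∈ ⟦across from⟧} = {Ann, Bob, Cara, Dan, Gus, Rae, Wes, Yan}
⟦plate⟧ = {Bob, Cara, Eve, Gus, Rae, Tess, Yan}
… ∩ ⟦next to Wes⟧ = {Bob, Cara, Eve, Gus, Rae, Tess, Yan} ∩ {Ann, Bob, Cara, Tess, Wes} = {Bob, Cara, Tess}
… ∩ ⟦across from Wes⟧ = {Bob, Cara, Tess} ∩ {Ann, Bob, Cara, Dan, Gus, Rae, Wes, Yan} = {Bob, Cara}
… ∩ ⟦brown⟧ = {Bob, Cara} ∩ {Ann, Bob, Cara, Gus, Rae, Wes, Yan} = {Bob, Cara}
So ⟦brown plate next to Wes across from Wes⟧ = {Bob, Cara}.

{Bob, Cara}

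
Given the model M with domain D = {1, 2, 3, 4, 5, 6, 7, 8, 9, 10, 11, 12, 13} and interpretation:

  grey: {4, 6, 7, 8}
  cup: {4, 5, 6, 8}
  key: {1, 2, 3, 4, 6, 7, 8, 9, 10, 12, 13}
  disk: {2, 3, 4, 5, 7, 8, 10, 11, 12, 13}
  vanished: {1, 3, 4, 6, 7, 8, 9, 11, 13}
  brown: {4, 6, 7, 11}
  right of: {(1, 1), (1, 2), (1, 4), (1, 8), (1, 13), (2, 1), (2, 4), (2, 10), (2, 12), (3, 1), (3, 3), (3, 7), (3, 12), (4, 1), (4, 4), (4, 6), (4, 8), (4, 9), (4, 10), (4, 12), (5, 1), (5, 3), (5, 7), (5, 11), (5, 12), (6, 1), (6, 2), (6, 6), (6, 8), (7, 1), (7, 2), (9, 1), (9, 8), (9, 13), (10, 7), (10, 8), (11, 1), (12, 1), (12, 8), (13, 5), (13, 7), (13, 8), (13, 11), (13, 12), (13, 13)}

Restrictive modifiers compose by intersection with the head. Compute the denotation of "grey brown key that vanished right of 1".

⟦that vanished⟧ = ⟦vanished⟧ = {1, 3, 4, 6, 7, 8, 9, 11, 13}
⟦right of 1⟧ = {x : ⟨x, 1⟩ ∈ ⟦right of⟧} = {1, 2, 3, 4, 5, 6, 7, 9, 11, 12}
⟦key⟧ = {1, 2, 3, 4, 6, 7, 8, 9, 10, 12, 13}
… ∩ ⟦that vanished⟧ = {1, 2, 3, 4, 6, 7, 8, 9, 10, 12, 13} ∩ {1, 3, 4, 6, 7, 8, 9, 11, 13} = {1, 3, 4, 6, 7, 8, 9, 13}
… ∩ ⟦right of 1⟧ = {1, 3, 4, 6, 7, 8, 9, 13} ∩ {1, 2, 3, 4, 5, 6, 7, 9, 11, 12} = {1, 3, 4, 6, 7, 9}
… ∩ ⟦grey⟧ = {1, 3, 4, 6, 7, 9} ∩ {4, 6, 7, 8} = {4, 6, 7}
… ∩ ⟦brown⟧ = {4, 6, 7} ∩ {4, 6, 7, 11} = {4, 6, 7}
So ⟦grey brown key that vanished right of 1⟧ = {4, 6, 7}.

{4, 6, 7}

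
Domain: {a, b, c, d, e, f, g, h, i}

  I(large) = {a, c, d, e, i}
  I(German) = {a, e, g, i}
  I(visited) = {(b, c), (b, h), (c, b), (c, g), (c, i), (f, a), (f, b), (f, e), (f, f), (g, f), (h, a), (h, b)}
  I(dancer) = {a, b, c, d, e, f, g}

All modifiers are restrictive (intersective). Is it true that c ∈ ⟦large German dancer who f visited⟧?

⟦who f visited⟧ = {x : ⟨f, x⟩ ∈ ⟦visited⟧} = {a, b, e, f}
⟦dancer⟧ = {a, b, c, d, e, f, g}
… ∩ ⟦who f visited⟧ = {a, b, c, d, e, f, g} ∩ {a, b, e, f} = {a, b, e, f}
… ∩ ⟦large⟧ = {a, b, e, f} ∩ {a, c, d, e, i} = {a, e}
… ∩ ⟦German⟧ = {a, e} ∩ {a, e, g, i} = {a, e}
⟦large German dancer who f visited⟧ = {a, e}; c ∉ this set.

no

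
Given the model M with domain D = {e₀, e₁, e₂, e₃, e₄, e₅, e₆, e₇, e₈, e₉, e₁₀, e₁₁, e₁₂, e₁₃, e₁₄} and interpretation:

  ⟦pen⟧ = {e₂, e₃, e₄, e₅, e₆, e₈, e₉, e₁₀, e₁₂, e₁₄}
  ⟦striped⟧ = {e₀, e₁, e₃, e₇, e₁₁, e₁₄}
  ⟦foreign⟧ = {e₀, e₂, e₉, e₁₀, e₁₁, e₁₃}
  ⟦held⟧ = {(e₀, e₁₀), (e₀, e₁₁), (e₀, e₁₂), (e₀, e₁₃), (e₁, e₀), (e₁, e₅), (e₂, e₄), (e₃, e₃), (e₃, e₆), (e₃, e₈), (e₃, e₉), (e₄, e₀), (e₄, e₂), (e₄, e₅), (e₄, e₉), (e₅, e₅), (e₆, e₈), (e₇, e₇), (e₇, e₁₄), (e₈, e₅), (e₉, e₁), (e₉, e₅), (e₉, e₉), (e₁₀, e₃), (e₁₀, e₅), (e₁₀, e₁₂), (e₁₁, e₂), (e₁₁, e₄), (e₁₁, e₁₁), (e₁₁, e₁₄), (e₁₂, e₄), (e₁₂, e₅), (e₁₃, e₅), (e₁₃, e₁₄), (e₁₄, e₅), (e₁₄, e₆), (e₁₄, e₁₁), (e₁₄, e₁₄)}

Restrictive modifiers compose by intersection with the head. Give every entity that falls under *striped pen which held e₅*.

{e₁₄}

⟦which held e₅⟧ = {x : ⟨x, e₅⟩ ∈ ⟦held⟧} = {e₁, e₄, e₅, e₈, e₉, e₁₀, e₁₂, e₁₃, e₁₄}
⟦pen⟧ = {e₂, e₃, e₄, e₅, e₆, e₈, e₉, e₁₀, e₁₂, e₁₄}
… ∩ ⟦which held e₅⟧ = {e₂, e₃, e₄, e₅, e₆, e₈, e₉, e₁₀, e₁₂, e₁₄} ∩ {e₁, e₄, e₅, e₈, e₉, e₁₀, e₁₂, e₁₃, e₁₄} = {e₄, e₅, e₈, e₉, e₁₀, e₁₂, e₁₄}
… ∩ ⟦striped⟧ = {e₄, e₅, e₈, e₉, e₁₀, e₁₂, e₁₄} ∩ {e₀, e₁, e₃, e₇, e₁₁, e₁₄} = {e₁₄}
So ⟦striped pen which held e₅⟧ = {e₁₄}.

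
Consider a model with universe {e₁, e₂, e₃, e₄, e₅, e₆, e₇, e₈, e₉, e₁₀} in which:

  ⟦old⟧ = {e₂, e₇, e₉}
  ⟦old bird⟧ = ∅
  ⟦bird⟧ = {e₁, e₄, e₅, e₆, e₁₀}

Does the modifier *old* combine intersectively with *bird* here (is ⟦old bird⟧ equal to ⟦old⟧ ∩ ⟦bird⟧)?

⟦old⟧ ∩ ⟦bird⟧ = {e₂, e₇, e₉} ∩ {e₁, e₄, e₅, e₆, e₁₀} = ∅
Observed ⟦old bird⟧ = ∅.
These coincide, so the modifier is intersective here.

yes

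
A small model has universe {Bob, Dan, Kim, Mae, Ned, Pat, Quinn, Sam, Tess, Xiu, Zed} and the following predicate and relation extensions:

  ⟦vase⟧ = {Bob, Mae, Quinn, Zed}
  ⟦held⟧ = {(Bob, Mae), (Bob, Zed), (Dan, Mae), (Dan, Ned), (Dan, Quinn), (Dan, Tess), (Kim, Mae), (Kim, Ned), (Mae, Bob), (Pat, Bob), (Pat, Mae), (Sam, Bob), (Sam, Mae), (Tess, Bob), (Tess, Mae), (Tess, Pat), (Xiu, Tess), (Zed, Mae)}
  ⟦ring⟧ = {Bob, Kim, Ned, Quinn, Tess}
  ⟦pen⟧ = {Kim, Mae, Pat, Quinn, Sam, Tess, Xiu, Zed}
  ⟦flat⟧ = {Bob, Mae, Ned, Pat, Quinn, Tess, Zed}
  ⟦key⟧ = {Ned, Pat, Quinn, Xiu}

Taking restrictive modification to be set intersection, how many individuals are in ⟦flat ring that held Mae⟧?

2

⟦that held Mae⟧ = {x : ⟨x, Mae⟩ ∈ ⟦held⟧} = {Bob, Dan, Kim, Pat, Sam, Tess, Zed}
⟦ring⟧ = {Bob, Kim, Ned, Quinn, Tess}
… ∩ ⟦that held Mae⟧ = {Bob, Kim, Ned, Quinn, Tess} ∩ {Bob, Dan, Kim, Pat, Sam, Tess, Zed} = {Bob, Kim, Tess}
… ∩ ⟦flat⟧ = {Bob, Kim, Tess} ∩ {Bob, Mae, Ned, Pat, Quinn, Tess, Zed} = {Bob, Tess}
⟦flat ring that held Mae⟧ = {Bob, Tess}, so the cardinality is 2.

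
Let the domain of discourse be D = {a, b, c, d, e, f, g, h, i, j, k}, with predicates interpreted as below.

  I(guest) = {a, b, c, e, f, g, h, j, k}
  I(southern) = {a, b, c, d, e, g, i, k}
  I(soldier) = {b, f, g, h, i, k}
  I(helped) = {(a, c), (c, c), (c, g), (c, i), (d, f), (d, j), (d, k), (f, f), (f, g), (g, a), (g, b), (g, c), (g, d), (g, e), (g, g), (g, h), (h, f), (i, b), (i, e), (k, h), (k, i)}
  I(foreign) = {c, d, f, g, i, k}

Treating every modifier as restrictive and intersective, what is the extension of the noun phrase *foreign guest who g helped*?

⟦who g helped⟧ = {x : ⟨g, x⟩ ∈ ⟦helped⟧} = {a, b, c, d, e, g, h}
⟦guest⟧ = {a, b, c, e, f, g, h, j, k}
… ∩ ⟦who g helped⟧ = {a, b, c, e, f, g, h, j, k} ∩ {a, b, c, d, e, g, h} = {a, b, c, e, g, h}
… ∩ ⟦foreign⟧ = {a, b, c, e, g, h} ∩ {c, d, f, g, i, k} = {c, g}
So ⟦foreign guest who g helped⟧ = {c, g}.

{c, g}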